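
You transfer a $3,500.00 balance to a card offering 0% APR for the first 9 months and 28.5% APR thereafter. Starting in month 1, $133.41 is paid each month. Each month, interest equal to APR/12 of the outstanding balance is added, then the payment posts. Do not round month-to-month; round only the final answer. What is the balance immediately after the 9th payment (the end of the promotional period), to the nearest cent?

$2,299.31

Promo months 1–9 at r₀ = 0%/12 = 0; months 10+ at r₁ = 28.5%/12 = 0.02375.
After month 9 (no interest yet): B = $3,500.00 − 9·$133.41 = $2,299.31.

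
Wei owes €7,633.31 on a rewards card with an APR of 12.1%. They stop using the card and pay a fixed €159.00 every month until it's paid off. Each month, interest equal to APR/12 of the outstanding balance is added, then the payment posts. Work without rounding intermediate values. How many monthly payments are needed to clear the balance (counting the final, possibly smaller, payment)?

66 months

Monthly rate r = 12.1%/12 = 1.00833% = 0.0100833.
Recurrence: B ← B·(1+r) − €159.00.
Month 1: interest €76.97; balance after payment €7,551.28.
Month 2: interest €76.14; balance after payment €7,468.42.
Closed form: n = −ln(1 − rB₀/P)/ln(1+r) = −ln(0.51592)/ln(1.01008) ≈ 65.964, so the balance reaches zero during payment 66.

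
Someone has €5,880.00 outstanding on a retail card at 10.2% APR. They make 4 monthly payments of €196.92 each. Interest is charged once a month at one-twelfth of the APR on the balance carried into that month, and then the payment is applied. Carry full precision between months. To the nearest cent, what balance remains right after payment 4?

Monthly rate r = 10.2%/12 = 0.85% = 0.0085.
Each month: B ← B·(1+r) − €196.92.
Month 1: interest €49.98; balance after payment €5,733.06.
Month 2: interest €48.73; balance after payment €5,584.87.
Month 3: interest €47.47; balance after payment €5,435.42.
Month 4: interest €46.20; balance after payment €5,284.70.

€5,284.70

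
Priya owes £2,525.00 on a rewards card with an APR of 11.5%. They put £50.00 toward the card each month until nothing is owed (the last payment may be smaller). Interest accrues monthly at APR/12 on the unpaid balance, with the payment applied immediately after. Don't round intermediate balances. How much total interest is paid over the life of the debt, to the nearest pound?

£943

Monthly rate r = 11.5%/12 = 0.958333% = 0.00958333.
Payoff takes n = ⌈−ln(1 − rB₀/P)/ln(1+r)⌉ = ⌈69.363⌉ = 70 payments; the last is £18.23.
Total paid = 69·£50.00 + £18.23 = £3,468.23.
Total interest = total paid − principal = £3,468.23 − £2,525.00 = £943.23.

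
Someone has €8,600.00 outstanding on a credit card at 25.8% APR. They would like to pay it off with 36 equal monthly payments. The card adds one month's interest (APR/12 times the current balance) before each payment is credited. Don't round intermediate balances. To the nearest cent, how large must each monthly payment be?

Monthly rate r = 25.8%/12 = 2.15% = 0.0215.
Level-payment amortization: P = B₀·r / (1 − (1+r)^(−n)) = 8600.00·0.0215 / (1 − 1.0215^(−36)).
Denominator 1 − (1+r)^(−36) = 0.535036732.
P = 184.9 / 0.535036732 ≈ 345.58.

€345.58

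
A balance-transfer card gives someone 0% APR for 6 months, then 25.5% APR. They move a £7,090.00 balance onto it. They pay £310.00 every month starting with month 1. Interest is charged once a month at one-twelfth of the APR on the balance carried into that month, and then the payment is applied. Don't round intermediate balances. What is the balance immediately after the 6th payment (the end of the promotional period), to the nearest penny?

Promo months 1–6 at r₀ = 0%/12 = 0; months 7+ at r₁ = 25.5%/12 = 0.02125.
After month 6 (no interest yet): B = £7,090.00 − 6·£310.00 = £5,230.00.

£5,230.00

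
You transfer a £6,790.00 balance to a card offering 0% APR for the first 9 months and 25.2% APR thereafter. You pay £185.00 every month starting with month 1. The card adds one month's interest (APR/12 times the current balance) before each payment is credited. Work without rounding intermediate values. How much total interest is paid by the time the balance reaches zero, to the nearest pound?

Promo months 1–9 at r₀ = 0%/12 = 0; months 10+ at r₁ = 25.2%/12 = 0.021.
After month 9 (no interest yet): B = £6,790.00 − 9·£185.00 = £5,125.00.
Then at r₁ with £185.00/mo: n₂ = −ln(1 − r₁·B/P)/ln(1+r₁) ≈ 41.94 → 42 more payments.
Total paid = 50·£185.00 + £174.65 = £9,424.65; interest = £9,424.65 − £6,790.00 = £2,634.65.

£2,635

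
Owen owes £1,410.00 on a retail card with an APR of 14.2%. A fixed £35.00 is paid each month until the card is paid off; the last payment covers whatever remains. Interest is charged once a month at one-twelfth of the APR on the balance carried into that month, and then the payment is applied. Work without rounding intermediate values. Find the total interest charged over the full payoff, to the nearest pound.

Monthly rate r = 14.2%/12 = 1.18333% = 0.0118333.
Payoff takes n = ⌈−ln(1 − rB₀/P)/ln(1+r)⌉ = ⌈55.052⌉ = 56 payments; the last is £1.84.
Total paid = 55·£35.00 + £1.84 = £1,926.84.
Total interest = total paid − principal = £1,926.84 − £1,410.00 = £516.84.

£517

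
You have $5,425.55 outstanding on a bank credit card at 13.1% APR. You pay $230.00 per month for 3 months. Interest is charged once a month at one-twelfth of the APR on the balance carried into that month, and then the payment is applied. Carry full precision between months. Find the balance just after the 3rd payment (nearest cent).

$4,907.62

Monthly rate r = 13.1%/12 = 1.09167% = 0.0109167.
Each month: B ← B·(1+r) − $230.00.
Month 1: interest $59.23; balance after payment $5,254.78.
Month 2: interest $57.36; balance after payment $5,082.14.
Month 3: interest $55.48; balance after payment $4,907.62.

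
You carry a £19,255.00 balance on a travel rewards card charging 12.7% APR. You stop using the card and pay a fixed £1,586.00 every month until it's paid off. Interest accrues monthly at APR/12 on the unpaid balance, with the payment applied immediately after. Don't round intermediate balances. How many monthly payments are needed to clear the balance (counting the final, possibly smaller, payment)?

Monthly rate r = 12.7%/12 = 1.05833% = 0.0105833.
Recurrence: B ← B·(1+r) − £1,586.00.
Month 1: interest £203.78; balance after payment £17,872.78.
Month 2: interest £189.15; balance after payment £16,475.94.
Closed form: n = −ln(1 − rB₀/P)/ln(1+r) = −ln(0.87151)/ln(1.01058) ≈ 13.063, so the balance reaches zero during payment 14.

14 payments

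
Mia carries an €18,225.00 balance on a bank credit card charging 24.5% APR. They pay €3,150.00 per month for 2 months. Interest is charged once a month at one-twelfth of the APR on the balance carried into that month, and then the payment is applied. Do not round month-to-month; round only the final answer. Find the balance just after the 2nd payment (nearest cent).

Monthly rate r = 24.5%/12 = 2.04167% = 0.0204167.
Each month: B ← B·(1+r) − €3,150.00.
Month 1: interest €372.09; balance after payment €15,447.09.
Month 2: interest €315.38; balance after payment €12,612.47.

€12,612.47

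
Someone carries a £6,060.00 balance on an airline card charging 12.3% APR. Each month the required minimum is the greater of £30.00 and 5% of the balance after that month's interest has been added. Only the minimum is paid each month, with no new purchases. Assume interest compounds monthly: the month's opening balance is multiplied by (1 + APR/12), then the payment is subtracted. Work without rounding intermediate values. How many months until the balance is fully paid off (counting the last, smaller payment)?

Monthly rate r = 12.3%/12 = 1.025% = 0.01025.
While 5% of the post-interest balance exceeds £30.00, each month B ← (B·(1+r))·(1 − 0.05), i.e. B shrinks by the factor (1+r)·0.95 = 0.95974.
This holds for months 1–57. Entering month 58 the balance is £582.32; 5% of the post-interest balance is now below £30.00, so the flat £30.00 minimum applies from here.
From month 58 a fixed £30.00 at rate r clears £582.32 in 22 more payments. Total: 57 + 22 = 79 months.

79 months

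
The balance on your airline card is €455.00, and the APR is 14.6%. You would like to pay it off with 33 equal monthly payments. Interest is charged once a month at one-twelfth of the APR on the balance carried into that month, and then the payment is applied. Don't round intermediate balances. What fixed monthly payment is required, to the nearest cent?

Monthly rate r = 14.6%/12 = 1.21667% = 0.0121667.
Level-payment amortization: P = B₀·r / (1 − (1+r)^(−n)) = 455.00·0.0121667 / (1 − 1.01217^(−33)).
Denominator 1 − (1+r)^(−33) = 0.329061079.
P = 5.53583 / 0.329061079 ≈ 16.82.

€16.82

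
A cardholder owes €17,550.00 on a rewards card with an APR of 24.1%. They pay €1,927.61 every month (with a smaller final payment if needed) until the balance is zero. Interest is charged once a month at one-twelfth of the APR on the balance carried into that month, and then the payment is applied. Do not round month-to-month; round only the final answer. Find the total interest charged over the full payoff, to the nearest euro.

€2,028

Monthly rate r = 24.1%/12 = 2.00833% = 0.0200833.
Payoff takes n = ⌈−ln(1 − rB₀/P)/ln(1+r)⌉ = ⌈10.155⌉ = 11 payments; the last is €301.95.
Total paid = 10·€1,927.61 + €301.95 = €19,578.05.
Total interest = total paid − principal = €19,578.05 − €17,550.00 = €2,028.05.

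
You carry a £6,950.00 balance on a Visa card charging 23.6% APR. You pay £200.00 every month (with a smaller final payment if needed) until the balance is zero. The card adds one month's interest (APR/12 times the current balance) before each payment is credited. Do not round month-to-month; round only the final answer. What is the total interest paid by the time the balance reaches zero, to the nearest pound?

Monthly rate r = 23.6%/12 = 1.96667% = 0.0196667.
Payoff takes n = ⌈−ln(1 − rB₀/P)/ln(1+r)⌉ = ⌈59.056⌉ = 60 payments; the last is £11.38.
Total paid = 59·£200.00 + £11.38 = £11,811.38.
Total interest = total paid − principal = £11,811.38 − £6,950.00 = £4,861.38.

£4,861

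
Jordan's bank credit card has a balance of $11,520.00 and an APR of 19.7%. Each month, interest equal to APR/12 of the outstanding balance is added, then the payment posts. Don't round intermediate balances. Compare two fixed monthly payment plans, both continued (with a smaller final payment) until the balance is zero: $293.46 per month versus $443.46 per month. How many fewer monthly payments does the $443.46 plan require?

29 fewer payments

Monthly rate r = 19.7%/12 = 1.64167% = 0.0164167.
At $293.46/mo: n = ⌈−ln(1 − rB₀/P)/ln(1+r)⌉ = 64 payments (last $149.00); total interest = total paid − $11,520.00 = $7,116.98.
At $443.46/mo: 35 payments (last $63.11); total interest $3,620.75.
Payments saved = 64 − 35 = 29.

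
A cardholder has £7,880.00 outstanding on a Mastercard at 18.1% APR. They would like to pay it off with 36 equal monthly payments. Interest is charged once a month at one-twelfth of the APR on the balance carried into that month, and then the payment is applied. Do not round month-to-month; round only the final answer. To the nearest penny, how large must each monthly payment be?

Monthly rate r = 18.1%/12 = 1.50833% = 0.0150833.
Level-payment amortization: P = B₀·r / (1 − (1+r)^(−n)) = 7880.00·0.0150833 / (1 − 1.01508^(−36)).
Denominator 1 − (1+r)^(−36) = 0.41663697.
P = 118.857 / 0.41663697 ≈ 285.28.

£285.28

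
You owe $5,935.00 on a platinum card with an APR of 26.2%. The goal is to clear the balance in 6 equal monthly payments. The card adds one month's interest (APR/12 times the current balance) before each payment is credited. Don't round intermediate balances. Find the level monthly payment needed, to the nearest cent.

Monthly rate r = 26.2%/12 = 2.18333% = 0.0218333.
Level-payment amortization: P = B₀·r / (1 − (1+r)^(−n)) = 5935.00·0.0218333 / (1 − 1.02183^(−6)).
Denominator 1 − (1+r)^(−6) = 0.121544825.
P = 129.581 / 0.121544825 ≈ 1066.12.

$1,066.12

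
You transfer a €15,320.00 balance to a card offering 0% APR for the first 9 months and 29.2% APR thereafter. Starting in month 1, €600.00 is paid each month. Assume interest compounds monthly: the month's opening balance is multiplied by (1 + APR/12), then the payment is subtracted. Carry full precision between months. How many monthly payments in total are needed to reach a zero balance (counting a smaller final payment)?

31 months

Promo months 1–9 at r₀ = 0%/12 = 0; months 10+ at r₁ = 29.2%/12 = 0.0243333.
After month 9 (no interest yet): B = €15,320.00 − 9·€600.00 = €9,920.00.
Then at r₁ with €600.00/mo: n₂ = −ln(1 − r₁·B/P)/ln(1+r₁) ≈ 21.41 → 22 more payments.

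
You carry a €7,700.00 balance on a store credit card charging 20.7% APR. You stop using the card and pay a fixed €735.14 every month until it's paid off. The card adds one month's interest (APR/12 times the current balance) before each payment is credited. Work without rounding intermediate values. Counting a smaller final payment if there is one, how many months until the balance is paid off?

12 payments

Monthly rate r = 20.7%/12 = 1.725% = 0.01725.
Recurrence: B ← B·(1+r) − €735.14.
Month 1: interest €132.82; balance after payment €7,097.68.
Month 2: interest €122.44; balance after payment €6,484.98.
Closed form: n = −ln(1 − rB₀/P)/ln(1+r) = −ln(0.81932)/ln(1.01725) ≈ 11.652, so the balance reaches zero during payment 12.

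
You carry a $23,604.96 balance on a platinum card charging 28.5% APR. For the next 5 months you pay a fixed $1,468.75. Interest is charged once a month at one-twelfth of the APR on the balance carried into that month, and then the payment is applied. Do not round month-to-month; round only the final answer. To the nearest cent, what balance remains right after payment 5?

Monthly rate r = 28.5%/12 = 2.375% = 0.02375.
Each month: B ← B·(1+r) − $1,468.75.
Month 1: interest $560.62; balance after payment $22,696.83.
Month 2: interest $539.05; balance after payment $21,767.13.
Month 3: interest $516.97; balance after payment $20,815.35.
Month 4: interest $494.36; balance after payment $19,840.96.
Month 5: interest $471.22; balance after payment $18,843.43.

$18,843.43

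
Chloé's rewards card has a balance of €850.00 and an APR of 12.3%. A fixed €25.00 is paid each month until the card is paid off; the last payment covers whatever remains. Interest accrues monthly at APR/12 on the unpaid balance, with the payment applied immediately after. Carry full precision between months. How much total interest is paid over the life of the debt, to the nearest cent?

€200.42

Monthly rate r = 12.3%/12 = 1.025% = 0.01025.
Payoff takes n = ⌈−ln(1 − rB₀/P)/ln(1+r)⌉ = ⌈42.017⌉ = 43 payments; the last is €0.42.
Total paid = 42·€25.00 + €0.42 = €1,050.42.
Total interest = total paid − principal = €1,050.42 − €850.00 = €200.42.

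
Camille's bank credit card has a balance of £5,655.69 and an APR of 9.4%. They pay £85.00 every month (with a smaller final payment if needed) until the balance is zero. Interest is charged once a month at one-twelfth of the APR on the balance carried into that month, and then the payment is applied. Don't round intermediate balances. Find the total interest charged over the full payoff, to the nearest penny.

£2,367.40

Monthly rate r = 9.4%/12 = 0.783333% = 0.00783333.
Payoff takes n = ⌈−ln(1 − rB₀/P)/ln(1+r)⌉ = ⌈94.388⌉ = 95 payments; the last is £33.09.
Total paid = 94·£85.00 + £33.09 = £8,023.09.
Total interest = total paid − principal = £8,023.09 − £5,655.69 = £2,367.40.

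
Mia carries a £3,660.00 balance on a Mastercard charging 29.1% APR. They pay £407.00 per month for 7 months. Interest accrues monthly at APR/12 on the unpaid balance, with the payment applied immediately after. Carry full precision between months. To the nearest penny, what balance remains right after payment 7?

Monthly rate r = 29.1%/12 = 2.425% = 0.02425.
Each month: B ← B·(1+r) − £407.00.
Month 1: interest £88.76; balance after payment £3,341.76.
Month 2: interest £81.04; balance after payment £3,015.79.
Month 3: interest £73.13; balance after payment £2,681.93.
Month 4: interest £65.04; balance after payment £2,339.96.
Month 5: interest £56.74; balance after payment £1,989.71.
Month 6: interest £48.25; balance after payment £1,630.96.
Month 7: interest £39.55; balance after payment £1,263.51.

£1,263.51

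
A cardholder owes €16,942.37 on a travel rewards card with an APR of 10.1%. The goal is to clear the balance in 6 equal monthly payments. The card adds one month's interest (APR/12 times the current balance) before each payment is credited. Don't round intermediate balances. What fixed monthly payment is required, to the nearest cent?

€2,907.49

Monthly rate r = 10.1%/12 = 0.841667% = 0.00841667.
Level-payment amortization: P = B₀·r / (1 − (1+r)^(−n)) = 16942.37·0.00841667 / (1 − 1.00842^(−6)).
Denominator 1 − (1+r)^(−6) = 0.0490451217.
P = 142.598 / 0.0490451217 ≈ 2907.49.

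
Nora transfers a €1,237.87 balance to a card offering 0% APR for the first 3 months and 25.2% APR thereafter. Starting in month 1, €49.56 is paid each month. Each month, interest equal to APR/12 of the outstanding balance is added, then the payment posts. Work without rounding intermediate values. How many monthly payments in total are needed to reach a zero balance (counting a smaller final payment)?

Promo months 1–3 at r₀ = 0%/12 = 0; months 4+ at r₁ = 25.2%/12 = 0.021.
After month 3 (no interest yet): B = €1,237.87 − 3·€49.56 = €1,089.19.
Then at r₁ with €49.56/mo: n₂ = −ln(1 − r₁·B/P)/ln(1+r₁) ≈ 29.78 → 30 more payments.

33 months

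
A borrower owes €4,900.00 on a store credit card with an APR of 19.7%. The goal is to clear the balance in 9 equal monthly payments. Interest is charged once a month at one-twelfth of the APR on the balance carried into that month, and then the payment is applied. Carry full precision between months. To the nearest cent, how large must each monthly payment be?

Monthly rate r = 19.7%/12 = 1.64167% = 0.0164167.
Level-payment amortization: P = B₀·r / (1 − (1+r)^(−n)) = 4900.00·0.0164167 / (1 − 1.01642^(−9)).
Denominator 1 − (1+r)^(−9) = 0.136317738.
P = 80.4417 / 0.136317738 ≈ 590.10.

€590.10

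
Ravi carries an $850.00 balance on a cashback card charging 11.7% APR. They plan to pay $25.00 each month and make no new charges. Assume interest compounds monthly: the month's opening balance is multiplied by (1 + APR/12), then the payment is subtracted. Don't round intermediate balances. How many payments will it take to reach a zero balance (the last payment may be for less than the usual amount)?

Monthly rate r = 11.7%/12 = 0.975% = 0.00975.
Recurrence: B ← B·(1+r) − $25.00.
Month 1: interest $8.29; balance after payment $833.29.
Month 2: interest $8.12; balance after payment $816.41.
Closed form: n = −ln(1 − rB₀/P)/ln(1+r) = −ln(0.6685)/ln(1.00975) ≈ 41.506, so the balance reaches zero during payment 42.

42 payments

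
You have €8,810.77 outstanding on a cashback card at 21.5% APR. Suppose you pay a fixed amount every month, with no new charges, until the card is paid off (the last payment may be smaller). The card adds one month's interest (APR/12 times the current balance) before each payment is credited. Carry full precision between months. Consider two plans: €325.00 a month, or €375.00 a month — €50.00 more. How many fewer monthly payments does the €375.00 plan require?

Monthly rate r = 21.5%/12 = 1.79167% = 0.0179167.
At €325.00/mo: n = ⌈−ln(1 − rB₀/P)/ln(1+r)⌉ = 38 payments (last €146.09); total interest = total paid − €8,810.77 = €3,360.32.
At €375.00/mo: 31 payments (last €288.64); total interest €2,727.87.
Payments saved = 38 − 31 = 7.

7 fewer payments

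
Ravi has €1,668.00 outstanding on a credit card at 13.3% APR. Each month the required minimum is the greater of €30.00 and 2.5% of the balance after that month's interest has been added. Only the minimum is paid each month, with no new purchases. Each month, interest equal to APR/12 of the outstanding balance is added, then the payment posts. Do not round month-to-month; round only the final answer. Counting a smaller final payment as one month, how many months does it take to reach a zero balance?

Monthly rate r = 13.3%/12 = 1.10833% = 0.0110833.
While 2.5% of the post-interest balance exceeds €30.00, each month B ← (B·(1+r))·(1 − 0.025), i.e. B shrinks by the factor (1+r)·0.975 = 0.98581.
This holds for months 1–24. Entering month 25 the balance is €1,183.57; 2.5% of the post-interest balance is now below €30.00, so the flat €30.00 minimum applies from here.
From month 25 a fixed €30.00 at rate r clears €1,183.57 in 53 more payments. Total: 24 + 53 = 77 months.

77 months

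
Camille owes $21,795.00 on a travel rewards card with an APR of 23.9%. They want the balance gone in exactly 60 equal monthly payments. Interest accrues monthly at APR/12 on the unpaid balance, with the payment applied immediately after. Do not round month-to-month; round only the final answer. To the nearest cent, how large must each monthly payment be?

$625.73

Monthly rate r = 23.9%/12 = 1.99167% = 0.0199167.
Level-payment amortization: P = B₀·r / (1 − (1+r)^(−n)) = 21795.00·0.0199167 / (1 − 1.01992^(−60)).
Denominator 1 − (1+r)^(−60) = 0.693719974.
P = 434.084 / 0.693719974 ≈ 625.73.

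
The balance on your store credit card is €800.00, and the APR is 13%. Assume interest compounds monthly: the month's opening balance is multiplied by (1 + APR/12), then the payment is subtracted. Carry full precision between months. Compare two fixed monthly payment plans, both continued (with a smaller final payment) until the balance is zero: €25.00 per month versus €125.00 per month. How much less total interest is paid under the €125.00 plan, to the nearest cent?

Monthly rate r = 13%/12 = 1.08333% = 0.0108333.
At €25.00/mo: n = ⌈−ln(1 − rB₀/P)/ln(1+r)⌉ = 40 payments (last €12.66); total interest = total paid − €800.00 = €187.66.
At €125.00/mo: 7 payments (last €83.72); total interest €33.72.
Interest saved = €187.66 − €33.72 = €153.94.

€153.94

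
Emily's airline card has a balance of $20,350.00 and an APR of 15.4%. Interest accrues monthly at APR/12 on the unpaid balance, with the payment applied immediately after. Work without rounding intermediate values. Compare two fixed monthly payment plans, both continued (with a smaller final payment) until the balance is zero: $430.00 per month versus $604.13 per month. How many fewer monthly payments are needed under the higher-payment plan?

Monthly rate r = 15.4%/12 = 1.28333% = 0.0128333.
At $430.00/mo: n = ⌈−ln(1 − rB₀/P)/ln(1+r)⌉ = 74 payments (last $133.81); total interest = total paid − $20,350.00 = $11,173.81.
At $604.13/mo: 45 payments (last $241.00); total interest $6,472.72.
Payments saved = 74 − 45 = 29.

29 fewer payments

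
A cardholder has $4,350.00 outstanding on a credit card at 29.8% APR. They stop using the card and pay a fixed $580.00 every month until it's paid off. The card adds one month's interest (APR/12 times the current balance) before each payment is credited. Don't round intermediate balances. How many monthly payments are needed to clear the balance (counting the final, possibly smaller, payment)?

9 months

Monthly rate r = 29.8%/12 = 2.48333% = 0.0248333.
Recurrence: B ← B·(1+r) − $580.00.
Month 1: interest $108.02; balance after payment $3,878.02.
Month 2: interest $96.30; balance after payment $3,394.33.
Closed form: n = −ln(1 − rB₀/P)/ln(1+r) = −ln(0.81375)/ln(1.02483) ≈ 8.402, so the balance reaches zero during payment 9.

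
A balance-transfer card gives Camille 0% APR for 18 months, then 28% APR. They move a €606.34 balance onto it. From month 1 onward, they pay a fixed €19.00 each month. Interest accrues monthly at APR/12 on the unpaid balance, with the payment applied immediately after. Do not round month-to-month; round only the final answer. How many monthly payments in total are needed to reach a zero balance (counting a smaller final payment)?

36 payments

Promo months 1–18 at r₀ = 0%/12 = 0; months 19+ at r₁ = 28%/12 = 0.0233333.
After month 18 (no interest yet): B = €606.34 − 18·€19.00 = €264.34.
Then at r₁ with €19.00/mo: n₂ = −ln(1 − r₁·B/P)/ln(1+r₁) ≈ 17.02 → 18 more payments.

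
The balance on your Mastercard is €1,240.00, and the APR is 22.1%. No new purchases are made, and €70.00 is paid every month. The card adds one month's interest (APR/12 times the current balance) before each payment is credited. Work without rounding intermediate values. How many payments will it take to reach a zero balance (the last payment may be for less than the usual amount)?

22 months

Monthly rate r = 22.1%/12 = 1.84167% = 0.0184167.
Recurrence: B ← B·(1+r) − €70.00.
Month 1: interest €22.84; balance after payment €1,192.84.
Month 2: interest €21.97; balance after payment €1,144.80.
Closed form: n = −ln(1 − rB₀/P)/ln(1+r) = −ln(0.67376)/ln(1.01842) ≈ 21.638, so the balance reaches zero during payment 22.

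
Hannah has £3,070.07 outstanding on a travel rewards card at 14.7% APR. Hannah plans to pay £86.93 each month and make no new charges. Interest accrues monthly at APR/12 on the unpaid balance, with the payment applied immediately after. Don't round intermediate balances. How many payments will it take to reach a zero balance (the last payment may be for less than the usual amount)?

47 payments

Monthly rate r = 14.7%/12 = 1.225% = 0.01225.
Recurrence: B ← B·(1+r) − £86.93.
Month 1: interest £37.61; balance after payment £3,020.75.
Month 2: interest £37.00; balance after payment £2,970.82.
Closed form: n = −ln(1 − rB₀/P)/ln(1+r) = −ln(0.56737)/ln(1.01225) ≈ 46.547, so the balance reaches zero during payment 47.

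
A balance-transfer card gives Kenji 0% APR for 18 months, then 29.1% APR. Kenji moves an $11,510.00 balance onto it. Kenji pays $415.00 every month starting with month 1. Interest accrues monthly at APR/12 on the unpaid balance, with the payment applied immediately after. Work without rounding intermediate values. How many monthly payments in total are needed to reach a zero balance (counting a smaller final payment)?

30 payments

Promo months 1–18 at r₀ = 0%/12 = 0; months 19+ at r₁ = 29.1%/12 = 0.02425.
After month 18 (no interest yet): B = $11,510.00 − 18·$415.00 = $4,040.00.
Then at r₁ with $415.00/mo: n₂ = −ln(1 − r₁·B/P)/ln(1+r₁) ≈ 11.24 → 12 more payments.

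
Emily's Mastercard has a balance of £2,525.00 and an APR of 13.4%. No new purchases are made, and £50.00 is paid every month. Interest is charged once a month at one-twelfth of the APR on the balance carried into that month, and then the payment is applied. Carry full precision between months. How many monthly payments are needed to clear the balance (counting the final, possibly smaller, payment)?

75 payments

Monthly rate r = 13.4%/12 = 1.11667% = 0.0111667.
Recurrence: B ← B·(1+r) − £50.00.
Month 1: interest £28.20; balance after payment £2,503.20.
Month 2: interest £27.95; balance after payment £2,481.15.
Closed form: n = −ln(1 − rB₀/P)/ln(1+r) = −ln(0.43608)/ln(1.01117) ≈ 74.736, so the balance reaches zero during payment 75.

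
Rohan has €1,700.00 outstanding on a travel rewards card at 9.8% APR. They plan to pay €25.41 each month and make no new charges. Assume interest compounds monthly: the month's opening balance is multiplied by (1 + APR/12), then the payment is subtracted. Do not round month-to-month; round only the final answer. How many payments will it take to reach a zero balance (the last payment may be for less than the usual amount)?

Monthly rate r = 9.8%/12 = 0.816667% = 0.00816667.
Recurrence: B ← B·(1+r) − €25.41.
Month 1: interest €13.88; balance after payment €1,688.47.
Month 2: interest €13.79; balance after payment €1,676.85.
Closed form: n = −ln(1 − rB₀/P)/ln(1+r) = −ln(0.45363)/ln(1.00817) ≈ 97.188, so the balance reaches zero during payment 98.

98 months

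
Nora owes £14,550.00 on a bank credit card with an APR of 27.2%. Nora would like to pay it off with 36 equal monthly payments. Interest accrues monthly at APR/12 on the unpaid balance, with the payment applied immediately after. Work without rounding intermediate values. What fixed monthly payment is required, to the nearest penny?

Monthly rate r = 27.2%/12 = 2.26667% = 0.0226667.
Level-payment amortization: P = B₀·r / (1 − (1+r)^(−n)) = 14550.00·0.0226667 / (1 − 1.02267^(−36)).
Denominator 1 − (1+r)^(−36) = 0.55375601.
P = 329.8 / 0.55375601 ≈ 595.57.

£595.57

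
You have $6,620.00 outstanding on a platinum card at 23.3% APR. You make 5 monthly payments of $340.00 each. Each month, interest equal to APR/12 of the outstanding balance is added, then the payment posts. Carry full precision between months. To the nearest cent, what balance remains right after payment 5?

Monthly rate r = 23.3%/12 = 1.94167% = 0.0194167.
Each month: B ← B·(1+r) − $340.00.
Month 1: interest $128.54; balance after payment $6,408.54.
Month 2: interest $124.43; balance after payment $6,192.97.
Month 3: interest $120.25; balance after payment $5,973.22.
Month 4: interest $115.98; balance after payment $5,749.20.
Month 5: interest $111.63; balance after payment $5,520.83.

$5,520.83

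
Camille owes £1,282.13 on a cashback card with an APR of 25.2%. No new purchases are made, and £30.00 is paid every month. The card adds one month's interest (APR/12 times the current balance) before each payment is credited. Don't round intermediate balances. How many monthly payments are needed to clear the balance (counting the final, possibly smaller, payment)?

110 payments

Monthly rate r = 25.2%/12 = 2.1% = 0.021.
Recurrence: B ← B·(1+r) − £30.00.
Month 1: interest £26.92; balance after payment £1,279.05.
Month 2: interest £26.86; balance after payment £1,275.91.
Closed form: n = −ln(1 − rB₀/P)/ln(1+r) = −ln(0.10251)/ln(1.021) ≈ 109.602, so the balance reaches zero during payment 110.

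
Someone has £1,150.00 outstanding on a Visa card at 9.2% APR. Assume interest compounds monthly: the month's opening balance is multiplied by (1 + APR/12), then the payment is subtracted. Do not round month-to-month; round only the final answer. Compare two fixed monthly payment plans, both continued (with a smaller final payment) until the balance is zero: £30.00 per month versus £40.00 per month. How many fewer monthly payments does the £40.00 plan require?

13 fewer payments

Monthly rate r = 9.2%/12 = 0.766667% = 0.00766667.
At £30.00/mo: n = ⌈−ln(1 − rB₀/P)/ln(1+r)⌉ = 46 payments (last £16.91); total interest = total paid − £1,150.00 = £216.91.
At £40.00/mo: 33 payments (last £24.12); total interest £154.12.
Payments saved = 46 − 33 = 13.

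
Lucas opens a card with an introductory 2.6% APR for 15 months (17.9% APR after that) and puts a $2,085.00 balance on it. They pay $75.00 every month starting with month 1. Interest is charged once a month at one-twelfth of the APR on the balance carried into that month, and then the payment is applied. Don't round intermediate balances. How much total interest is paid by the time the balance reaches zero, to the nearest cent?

Promo months 1–15 at r₀ = 2.6%/12 = 0.00216667; months 16+ at r₁ = 17.9%/12 = 0.0149167.
After month 15: iterate B ← B·(1+r₀) − $75.00 for 15 months → $1,011.58.
Then at r₁ with $75.00/mo: n₂ = −ln(1 − r₁·B/P)/ln(1+r₁) ≈ 15.17 → 16 more payments.
Total paid = 30·$75.00 + $12.93 = $2,262.93; interest = $2,262.93 − $2,085.00 = $177.93.

$177.93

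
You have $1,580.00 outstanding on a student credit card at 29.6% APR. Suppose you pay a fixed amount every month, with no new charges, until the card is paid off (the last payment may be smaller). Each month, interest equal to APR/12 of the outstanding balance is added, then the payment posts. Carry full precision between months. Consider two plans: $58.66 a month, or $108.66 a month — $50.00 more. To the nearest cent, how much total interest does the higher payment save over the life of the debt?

$647.36

Monthly rate r = 29.6%/12 = 2.46667% = 0.0246667.
At $58.66/mo: n = ⌈−ln(1 − rB₀/P)/ln(1+r)⌉ = 45 payments (last $47.42); total interest = total paid − $1,580.00 = $1,048.46.
At $108.66/mo: 19 payments (last $25.22); total interest $401.10.
Interest saved = $1,048.46 − $401.10 = $647.36.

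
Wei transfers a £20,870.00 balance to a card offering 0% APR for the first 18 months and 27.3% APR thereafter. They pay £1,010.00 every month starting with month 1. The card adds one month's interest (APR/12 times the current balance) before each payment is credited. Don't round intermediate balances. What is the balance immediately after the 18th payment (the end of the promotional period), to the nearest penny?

Promo months 1–18 at r₀ = 0%/12 = 0; months 19+ at r₁ = 27.3%/12 = 0.02275.
After month 18 (no interest yet): B = £20,870.00 − 18·£1,010.00 = £2,690.00.

£2,690.00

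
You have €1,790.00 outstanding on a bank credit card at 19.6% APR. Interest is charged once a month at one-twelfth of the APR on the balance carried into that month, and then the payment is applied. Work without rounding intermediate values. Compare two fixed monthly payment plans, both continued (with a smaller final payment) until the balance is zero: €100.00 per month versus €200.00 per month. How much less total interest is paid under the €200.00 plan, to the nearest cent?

€183.52

Monthly rate r = 19.6%/12 = 1.63333% = 0.0163333.
At €100.00/mo: n = ⌈−ln(1 − rB₀/P)/ln(1+r)⌉ = 22 payments (last €34.75); total interest = total paid − €1,790.00 = €344.75.
At €200.00/mo: 10 payments (last €151.23); total interest €161.23.
Interest saved = €344.75 − €161.23 = €183.52.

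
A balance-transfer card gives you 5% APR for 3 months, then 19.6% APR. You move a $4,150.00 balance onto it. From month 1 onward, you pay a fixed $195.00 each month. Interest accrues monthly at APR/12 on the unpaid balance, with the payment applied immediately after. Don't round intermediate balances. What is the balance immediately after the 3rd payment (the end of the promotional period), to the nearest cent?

$3,614.65

Promo months 1–3 at r₀ = 5%/12 = 0.00416667; months 4+ at r₁ = 19.6%/12 = 0.0163333.
After month 3: iterate B ← B·(1+r₀) − $195.00 for 3 months → $3,614.65.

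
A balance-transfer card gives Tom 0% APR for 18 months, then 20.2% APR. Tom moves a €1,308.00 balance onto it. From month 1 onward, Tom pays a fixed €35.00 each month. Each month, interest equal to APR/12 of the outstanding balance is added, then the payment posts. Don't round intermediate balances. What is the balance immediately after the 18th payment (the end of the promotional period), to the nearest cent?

€678.00

Promo months 1–18 at r₀ = 0%/12 = 0; months 19+ at r₁ = 20.2%/12 = 0.0168333.
After month 18 (no interest yet): B = €1,308.00 − 18·€35.00 = €678.00.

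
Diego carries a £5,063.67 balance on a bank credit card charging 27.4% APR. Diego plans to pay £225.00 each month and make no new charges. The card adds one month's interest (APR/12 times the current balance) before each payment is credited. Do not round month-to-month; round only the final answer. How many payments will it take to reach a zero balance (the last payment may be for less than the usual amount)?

32 months

Monthly rate r = 27.4%/12 = 2.28333% = 0.0228333.
Recurrence: B ← B·(1+r) − £225.00.
Month 1: interest £115.62; balance after payment £4,954.29.
Month 2: interest £113.12; balance after payment £4,842.41.
Closed form: n = −ln(1 − rB₀/P)/ln(1+r) = −ln(0.48613)/ln(1.02283) ≈ 31.948, so the balance reaches zero during payment 32.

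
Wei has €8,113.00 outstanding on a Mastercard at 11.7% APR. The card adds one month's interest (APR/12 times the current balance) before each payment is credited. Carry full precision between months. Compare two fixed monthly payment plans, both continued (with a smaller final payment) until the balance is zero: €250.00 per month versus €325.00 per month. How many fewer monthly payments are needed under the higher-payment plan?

11 fewer payments

Monthly rate r = 11.7%/12 = 0.975% = 0.00975.
At €250.00/mo: n = ⌈−ln(1 − rB₀/P)/ln(1+r)⌉ = 40 payments (last €51.33); total interest = total paid − €8,113.00 = €1,688.33.
At €325.00/mo: 29 payments (last €242.46); total interest €1,229.46.
Payments saved = 40 − 29 = 11.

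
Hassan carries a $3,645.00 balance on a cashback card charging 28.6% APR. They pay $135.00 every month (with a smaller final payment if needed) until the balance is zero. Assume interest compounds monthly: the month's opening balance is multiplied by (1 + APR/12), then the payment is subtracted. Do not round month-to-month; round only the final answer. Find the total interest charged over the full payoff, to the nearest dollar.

Monthly rate r = 28.6%/12 = 2.38333% = 0.0238333.
Payoff takes n = ⌈−ln(1 − rB₀/P)/ln(1+r)⌉ = ⌈43.790⌉ = 44 payments; the last is $106.93.
Total paid = 43·$135.00 + $106.93 = $5,911.93.
Total interest = total paid − principal = $5,911.93 − $3,645.00 = $2,266.93.

$2,267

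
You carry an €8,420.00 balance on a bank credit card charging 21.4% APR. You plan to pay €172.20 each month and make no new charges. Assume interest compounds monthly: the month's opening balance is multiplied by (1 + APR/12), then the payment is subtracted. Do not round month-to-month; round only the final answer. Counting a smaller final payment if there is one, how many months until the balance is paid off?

117 months

Monthly rate r = 21.4%/12 = 1.78333% = 0.0178333.
Recurrence: B ← B·(1+r) − €172.20.
Month 1: interest €150.16; balance after payment €8,397.96.
Month 2: interest €149.76; balance after payment €8,375.52.
Closed form: n = −ln(1 − rB₀/P)/ln(1+r) = −ln(0.12801)/ln(1.01783) ≈ 116.295, so the balance reaches zero during payment 117.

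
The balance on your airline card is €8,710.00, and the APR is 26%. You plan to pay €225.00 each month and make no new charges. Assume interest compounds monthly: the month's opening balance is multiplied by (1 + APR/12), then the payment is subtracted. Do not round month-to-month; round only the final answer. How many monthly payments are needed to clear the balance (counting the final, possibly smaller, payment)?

Monthly rate r = 26%/12 = 2.16667% = 0.0216667.
Recurrence: B ← B·(1+r) − €225.00.
Month 1: interest €188.72; balance after payment €8,673.72.
Month 2: interest €187.93; balance after payment €8,636.65.
Closed form: n = −ln(1 − rB₀/P)/ln(1+r) = −ln(0.16126)/ln(1.02167) ≈ 85.128, so the balance reaches zero during payment 86.

86 payments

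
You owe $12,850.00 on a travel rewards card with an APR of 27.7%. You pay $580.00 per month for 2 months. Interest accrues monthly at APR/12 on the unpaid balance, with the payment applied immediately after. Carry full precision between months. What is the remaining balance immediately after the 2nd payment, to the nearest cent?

Monthly rate r = 27.7%/12 = 2.30833% = 0.0230833.
Each month: B ← B·(1+r) − $580.00.
Month 1: interest $296.62; balance after payment $12,566.62.
Month 2: interest $290.08; balance after payment $12,276.70.

$12,276.70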